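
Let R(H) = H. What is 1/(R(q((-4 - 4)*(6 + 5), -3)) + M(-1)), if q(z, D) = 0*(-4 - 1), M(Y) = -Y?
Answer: 1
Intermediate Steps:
q(z, D) = 0 (q(z, D) = 0*(-5) = 0)
1/(R(q((-4 - 4)*(6 + 5), -3)) + M(-1)) = 1/(0 - 1*(-1)) = 1/(0 + 1) = 1/1 = 1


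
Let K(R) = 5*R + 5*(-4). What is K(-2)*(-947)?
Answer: 28410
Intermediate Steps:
K(R) = -20 + 5*R (K(R) = 5*R - 20 = -20 + 5*R)
K(-2)*(-947) = (-20 + 5*(-2))*(-947) = (-20 - 10)*(-947) = -30*(-947) = 28410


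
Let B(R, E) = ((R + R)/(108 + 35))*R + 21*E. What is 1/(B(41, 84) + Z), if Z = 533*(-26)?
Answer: -143/1726080 ≈ -8.2847e-5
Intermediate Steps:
B(R, E) = 21*E + 2*R²/143 (B(R, E) = ((2*R)/143)*R + 21*E = ((2*R)*(1/143))*R + 21*E = (2*R/143)*R + 21*E = 2*R²/143 + 21*E = 21*E + 2*R²/143)
Z = -13858
1/(B(41, 84) + Z) = 1/((21*84 + (2/143)*41²) - 13858) = 1/((1764 + (2/143)*1681) - 13858) = 1/((1764 + 3362/143) - 13858) = 1/(255614/143 - 13858) = 1/(-1726080/143) = -143/1726080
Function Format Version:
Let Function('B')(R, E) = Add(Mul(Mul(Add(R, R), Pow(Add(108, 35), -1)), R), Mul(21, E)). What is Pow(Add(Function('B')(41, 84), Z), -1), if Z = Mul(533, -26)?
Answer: Rational(-143, 1726080) ≈ -8.2847e-5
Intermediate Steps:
Function('B')(R, E) = Add(Mul(21, E), Mul(Rational(2, 143), Pow(R, 2))) (Function('B')(R, E) = Add(Mul(Mul(Mul(2, R), Pow(143, -1)), R), Mul(21, E)) = Add(Mul(Mul(Mul(2, R), Rational(1, 143)), R), Mul(21, E)) = Add(Mul(Mul(Rational(2, 143), R), R), Mul(21, E)) = Add(Mul(Rational(2, 143), Pow(R, 2)), Mul(21, E)) = Add(Mul(21, E), Mul(Rational(2, 143), Pow(R, 2))))
Z = -13858
Pow(Add(Function('B')(41, 84), Z), -1) = Pow(Add(Add(Mul(21, 84), Mul(Rational(2, 143), Pow(41, 2))), -13858), -1) = Pow(Add(Add(1764, Mul(Rational(2, 143), 1681)), -13858), -1) = Pow(Add(Add(1764, Rational(3362, 143)), -13858), -1) = Pow(Add(Rational(255614, 143), -13858), -1) = Pow(Rational(-1726080, 143), -1) = Rational(-143, 1726080)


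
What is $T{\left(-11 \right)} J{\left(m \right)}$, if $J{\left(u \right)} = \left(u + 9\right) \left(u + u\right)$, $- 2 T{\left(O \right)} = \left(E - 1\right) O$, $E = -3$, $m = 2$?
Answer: $-968$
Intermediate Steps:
$T{\left(O \right)} = 2 O$ ($T{\left(O \right)} = - \frac{\left(-3 - 1\right) O}{2} = - \frac{\left(-4\right) O}{2} = 2 O$)
$J{\left(u \right)} = 2 u \left(9 + u\right)$ ($J{\left(u \right)} = \left(9 + u\right) 2 u = 2 u \left(9 + u\right)$)
$T{\left(-11 \right)} J{\left(m \right)} = 2 \left(-11\right) 2 \cdot 2 \left(9 + 2\right) = - 22 \cdot 2 \cdot 2 \cdot 11 = \left(-22\right) 44 = -968$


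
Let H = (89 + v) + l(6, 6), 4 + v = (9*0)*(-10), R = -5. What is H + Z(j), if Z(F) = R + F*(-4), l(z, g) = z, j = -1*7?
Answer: 114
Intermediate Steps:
j = -7
Z(F) = -5 - 4*F (Z(F) = -5 + F*(-4) = -5 - 4*F)
v = -4 (v = -4 + (9*0)*(-10) = -4 + 0*(-10) = -4 + 0 = -4)
H = 91 (H = (89 - 4) + 6 = 85 + 6 = 91)
H + Z(j) = 91 + (-5 - 4*(-7)) = 91 + (-5 + 28) = 91 + 23 = 114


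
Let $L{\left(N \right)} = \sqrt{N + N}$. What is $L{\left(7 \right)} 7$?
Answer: $7 \sqrt{14} \approx 26.192$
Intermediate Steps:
$L{\left(N \right)} = \sqrt{2} \sqrt{N}$ ($L{\left(N \right)} = \sqrt{2 N} = \sqrt{2} \sqrt{N}$)
$L{\left(7 \right)} 7 = \sqrt{2} \sqrt{7} \cdot 7 = \sqrt{14} \cdot 7 = 7 \sqrt{14}$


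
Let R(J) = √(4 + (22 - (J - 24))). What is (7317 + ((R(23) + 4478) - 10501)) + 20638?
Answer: 21932 + 3*√3 ≈ 21937.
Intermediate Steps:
R(J) = √(50 - J) (R(J) = √(4 + (22 - (-24 + J))) = √(4 + (22 + (24 - J))) = √(4 + (46 - J)) = √(50 - J))
(7317 + ((R(23) + 4478) - 10501)) + 20638 = (7317 + ((√(50 - 1*23) + 4478) - 10501)) + 20638 = (7317 + ((√(50 - 23) + 4478) - 10501)) + 20638 = (7317 + ((√27 + 4478) - 10501)) + 20638 = (7317 + ((3*√3 + 4478) - 10501)) + 20638 = (7317 + ((4478 + 3*√3) - 10501)) + 20638 = (7317 + (-6023 + 3*√3)) + 20638 = (1294 + 3*√3) + 20638 = 21932 + 3*√3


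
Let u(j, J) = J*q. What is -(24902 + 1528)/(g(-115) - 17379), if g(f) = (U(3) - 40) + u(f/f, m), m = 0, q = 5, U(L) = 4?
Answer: 1762/1161 ≈ 1.5177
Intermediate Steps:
u(j, J) = 5*J (u(j, J) = J*5 = 5*J)
g(f) = -36 (g(f) = (4 - 40) + 5*0 = -36 + 0 = -36)
-(24902 + 1528)/(g(-115) - 17379) = -(24902 + 1528)/(-36 - 17379) = -26430/(-17415) = -26430*(-1)/17415 = -1*(-1762/1161) = 1762/1161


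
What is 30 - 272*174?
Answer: -47298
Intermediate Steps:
30 - 272*174 = 30 - 47328 = -47298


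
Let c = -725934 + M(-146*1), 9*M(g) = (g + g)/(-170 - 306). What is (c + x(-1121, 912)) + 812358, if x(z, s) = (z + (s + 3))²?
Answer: 138009133/1071 ≈ 1.2886e+5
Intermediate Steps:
x(z, s) = (3 + s + z)² (x(z, s) = (z + (3 + s))² = (3 + s + z)²)
M(g) = -g/2142 (M(g) = ((g + g)/(-170 - 306))/9 = ((2*g)/(-476))/9 = ((2*g)*(-1/476))/9 = (-g/238)/9 = -g/2142)
c = -777475241/1071 (c = -725934 - (-73)/1071 = -725934 - 1/2142*(-146) = -725934 + 73/1071 = -777475241/1071 ≈ -7.2593e+5)
(c + x(-1121, 912)) + 812358 = (-777475241/1071 + (3 + 912 - 1121)²) + 812358 = (-777475241/1071 + (-206)²) + 812358 = (-777475241/1071 + 42436) + 812358 = -732026285/1071 + 812358 = 138009133/1071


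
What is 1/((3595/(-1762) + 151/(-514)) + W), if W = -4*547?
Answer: -226417/495928869 ≈ -0.00045655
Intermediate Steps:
W = -2188
1/((3595/(-1762) + 151/(-514)) + W) = 1/((3595/(-1762) + 151/(-514)) - 2188) = 1/((3595*(-1/1762) + 151*(-1/514)) - 2188) = 1/((-3595/1762 - 151/514) - 2188) = 1/(-528473/226417 - 2188) = 1/(-495928869/226417) = -226417/495928869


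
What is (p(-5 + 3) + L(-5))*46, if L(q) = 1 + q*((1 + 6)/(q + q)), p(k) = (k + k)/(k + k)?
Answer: 253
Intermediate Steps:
p(k) = 1 (p(k) = (2*k)/((2*k)) = (2*k)*(1/(2*k)) = 1)
L(q) = 9/2 (L(q) = 1 + q*(7/((2*q))) = 1 + q*(7*(1/(2*q))) = 1 + q*(7/(2*q)) = 1 + 7/2 = 9/2)
(p(-5 + 3) + L(-5))*46 = (1 + 9/2)*46 = (11/2)*46 = 253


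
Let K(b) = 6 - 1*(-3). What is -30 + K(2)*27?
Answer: 213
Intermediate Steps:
K(b) = 9 (K(b) = 6 + 3 = 9)
-30 + K(2)*27 = -30 + 9*27 = -30 + 243 = 213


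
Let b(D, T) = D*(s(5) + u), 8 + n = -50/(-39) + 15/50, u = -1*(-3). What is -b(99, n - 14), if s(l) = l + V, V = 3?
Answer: -1089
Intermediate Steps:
s(l) = 3 + l (s(l) = l + 3 = 3 + l)
u = 3
n = -2503/390 (n = -8 + (-50/(-39) + 15/50) = -8 + (-50*(-1/39) + 15*(1/50)) = -8 + (50/39 + 3/10) = -8 + 617/390 = -2503/390 ≈ -6.4179)
b(D, T) = 11*D (b(D, T) = D*((3 + 5) + 3) = D*(8 + 3) = D*11 = 11*D)
-b(99, n - 14) = -11*99 = -1*1089 = -1089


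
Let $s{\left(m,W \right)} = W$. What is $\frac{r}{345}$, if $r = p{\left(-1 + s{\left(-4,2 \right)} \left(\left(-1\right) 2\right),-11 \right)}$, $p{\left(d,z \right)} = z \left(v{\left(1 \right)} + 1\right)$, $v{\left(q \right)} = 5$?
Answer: $- \frac{22}{115} \approx -0.1913$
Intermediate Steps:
$p{\left(d,z \right)} = 6 z$ ($p{\left(d,z \right)} = z \left(5 + 1\right) = z 6 = 6 z$)
$r = -66$ ($r = 6 \left(-11\right) = -66$)
$\frac{r}{345} = - \frac{66}{345} = \left(-66\right) \frac{1}{345} = - \frac{22}{115}$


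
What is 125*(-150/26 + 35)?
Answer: 47500/13 ≈ 3653.8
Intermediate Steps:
125*(-150/26 + 35) = 125*(-150*1/26 + 35) = 125*(-75/13 + 35) = 125*(380/13) = 47500/13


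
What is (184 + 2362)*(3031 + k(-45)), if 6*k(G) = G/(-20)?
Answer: 30871523/4 ≈ 7.7179e+6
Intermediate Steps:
k(G) = -G/120 (k(G) = (G/(-20))/6 = (G*(-1/20))/6 = (-G/20)/6 = -G/120)
(184 + 2362)*(3031 + k(-45)) = (184 + 2362)*(3031 - 1/120*(-45)) = 2546*(3031 + 3/8) = 2546*(24251/8) = 30871523/4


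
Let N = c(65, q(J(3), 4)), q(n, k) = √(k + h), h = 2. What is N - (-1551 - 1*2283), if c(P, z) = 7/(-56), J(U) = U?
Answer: 30671/8 ≈ 3833.9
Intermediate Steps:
q(n, k) = √(2 + k) (q(n, k) = √(k + 2) = √(2 + k))
c(P, z) = -⅛ (c(P, z) = 7*(-1/56) = -⅛)
N = -⅛ ≈ -0.12500
N - (-1551 - 1*2283) = -⅛ - (-1551 - 1*2283) = -⅛ - (-1551 - 2283) = -⅛ - 1*(-3834) = -⅛ + 3834 = 30671/8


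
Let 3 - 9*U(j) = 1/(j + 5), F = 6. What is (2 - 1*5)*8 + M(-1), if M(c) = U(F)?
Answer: -2344/99 ≈ -23.677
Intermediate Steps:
U(j) = 1/3 - 1/(9*(5 + j)) (U(j) = 1/3 - 1/(9*(j + 5)) = 1/3 - 1/(9*(5 + j)))
M(c) = 32/99 (M(c) = (14 + 3*6)/(9*(5 + 6)) = (1/9)*(14 + 18)/11 = (1/9)*(1/11)*32 = 32/99)
(2 - 1*5)*8 + M(-1) = (2 - 1*5)*8 + 32/99 = (2 - 5)*8 + 32/99 = -3*8 + 32/99 = -24 + 32/99 = -2344/99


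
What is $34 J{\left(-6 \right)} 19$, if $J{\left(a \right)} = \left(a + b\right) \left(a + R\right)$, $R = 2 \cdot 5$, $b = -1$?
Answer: $-18088$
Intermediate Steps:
$R = 10$
$J{\left(a \right)} = \left(-1 + a\right) \left(10 + a\right)$ ($J{\left(a \right)} = \left(a - 1\right) \left(a + 10\right) = \left(-1 + a\right) \left(10 + a\right)$)
$34 J{\left(-6 \right)} 19 = 34 \left(-10 + \left(-6\right)^{2} + 9 \left(-6\right)\right) 19 = 34 \left(-10 + 36 - 54\right) 19 = 34 \left(-28\right) 19 = \left(-952\right) 19 = -18088$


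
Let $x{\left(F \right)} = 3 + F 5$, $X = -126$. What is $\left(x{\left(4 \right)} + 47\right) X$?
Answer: $-8820$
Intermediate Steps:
$x{\left(F \right)} = 3 + 5 F$
$\left(x{\left(4 \right)} + 47\right) X = \left(\left(3 + 5 \cdot 4\right) + 47\right) \left(-126\right) = \left(\left(3 + 20\right) + 47\right) \left(-126\right) = \left(23 + 47\right) \left(-126\right) = 70 \left(-126\right) = -8820$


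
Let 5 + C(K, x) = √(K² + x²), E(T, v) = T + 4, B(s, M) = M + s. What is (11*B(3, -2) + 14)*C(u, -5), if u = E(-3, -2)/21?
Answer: -125 + 25*√11026/21 ≈ 0.0056688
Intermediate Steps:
E(T, v) = 4 + T
u = 1/21 (u = (4 - 3)/21 = 1*(1/21) = 1/21 ≈ 0.047619)
C(K, x) = -5 + √(K² + x²)
(11*B(3, -2) + 14)*C(u, -5) = (11*(-2 + 3) + 14)*(-5 + √((1/21)² + (-5)²)) = (11*1 + 14)*(-5 + √(1/441 + 25)) = (11 + 14)*(-5 + √(11026/441)) = 25*(-5 + √11026/21) = -125 + 25*√11026/21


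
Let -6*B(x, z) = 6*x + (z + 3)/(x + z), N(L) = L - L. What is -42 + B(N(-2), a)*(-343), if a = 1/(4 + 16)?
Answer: 20671/6 ≈ 3445.2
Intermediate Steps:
a = 1/20 ≈ 0.050000
N(L) = 0
B(x, z) = -x - (3 + z)/(6*(x + z)) (B(x, z) = -(6*x + (z + 3)/(x + z))/6 = -(6*x + (3 + z)/(x + z))/6 = -x - (3 + z)/(6*(x + z)))
-42 + B(N(-2), a)*(-343) = -42 + ((-½ - 1*0² - ⅙*1/20 - 1*0*1/20)/(0 + 1/20))*(-343) = -42 + ((-½ - 1*0 - 1/120 + 0)/(1/20))*(-343) = -42 + (20*(-½ + 0 - 1/120 + 0))*(-343) = -42 + (20*(-61/120))*(-343) = -42 - 61/6*(-343) = -42 + 20923/6 = 20671/6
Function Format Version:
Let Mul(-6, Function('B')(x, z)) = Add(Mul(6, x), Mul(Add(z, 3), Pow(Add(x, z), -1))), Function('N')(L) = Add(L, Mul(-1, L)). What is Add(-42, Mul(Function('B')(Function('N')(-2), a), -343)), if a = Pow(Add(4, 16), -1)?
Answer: Rational(20671, 6) ≈ 3445.2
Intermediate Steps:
a = Rational(1, 20) (a = Pow(20, -1) = Rational(1, 20) ≈ 0.050000)
Function('N')(L) = 0
Function('B')(x, z) = Add(Mul(-1, x), Mul(Rational(-1, 6), Pow(Add(x, z), -1), Add(3, z))) (Function('B')(x, z) = Mul(Rational(-1, 6), Add(Mul(6, x), Mul(Add(z, 3), Pow(Add(x, z), -1)))) = Mul(Rational(-1, 6), Add(Mul(6, x), Mul(Add(3, z), Pow(Add(x, z), -1)))) = Mul(Rational(-1, 6), Add(Mul(6, x), Mul(Pow(Add(x, z), -1), Add(3, z)))) = Add(Mul(-1, x), Mul(Rational(-1, 6), Pow(Add(x, z), -1), Add(3, z))))
Add(-42, Mul(Function('B')(Function('N')(-2), a), -343)) = Add(-42, Mul(Mul(Pow(Add(0, Rational(1, 20)), -1), Add(Rational(-1, 2), Mul(-1, Pow(0, 2)), Mul(Rational(-1, 6), Rational(1, 20)), Mul(-1, 0, Rational(1, 20)))), -343)) = Add(-42, Mul(Mul(Pow(Rational(1, 20), -1), Add(Rational(-1, 2), Mul(-1, 0), Rational(-1, 120), 0)), -343)) = Add(-42, Mul(Mul(20, Add(Rational(-1, 2), 0, Rational(-1, 120), 0)), -343)) = Add(-42, Mul(Mul(20, Rational(-61, 120)), -343)) = Add(-42, Mul(Rational(-61, 6), -343)) = Add(-42, Rational(20923, 6)) = Rational(20671, 6)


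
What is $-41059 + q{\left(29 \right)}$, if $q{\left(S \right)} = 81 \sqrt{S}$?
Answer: $-41059 + 81 \sqrt{29} \approx -40623.0$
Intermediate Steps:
$-41059 + q{\left(29 \right)} = -41059 + 81 \sqrt{29}$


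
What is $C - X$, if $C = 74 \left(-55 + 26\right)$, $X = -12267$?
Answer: $10121$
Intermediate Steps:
$C = -2146$ ($C = 74 \left(-29\right) = -2146$)
$C - X = -2146 - -12267 = -2146 + 12267 = 10121$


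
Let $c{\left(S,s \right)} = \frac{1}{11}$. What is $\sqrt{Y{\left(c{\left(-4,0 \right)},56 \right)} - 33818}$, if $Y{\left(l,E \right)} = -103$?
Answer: $3 i \sqrt{3769} \approx 184.18 i$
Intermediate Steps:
$c{\left(S,s \right)} = \frac{1}{11}$
$\sqrt{Y{\left(c{\left(-4,0 \right)},56 \right)} - 33818} = \sqrt{-103 - 33818} = \sqrt{-33921} = 3 i \sqrt{3769}$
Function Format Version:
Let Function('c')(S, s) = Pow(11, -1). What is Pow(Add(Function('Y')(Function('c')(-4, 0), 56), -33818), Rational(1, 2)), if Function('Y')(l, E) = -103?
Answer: Mul(3, I, Pow(3769, Rational(1, 2))) ≈ Mul(184.18, I)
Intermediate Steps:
Function('c')(S, s) = Rational(1, 11)
Pow(Add(Function('Y')(Function('c')(-4, 0), 56), -33818), Rational(1, 2)) = Pow(Add(-103, -33818), Rational(1, 2)) = Pow(-33921, Rational(1, 2)) = Mul(3, I, Pow(3769, Rational(1, 2)))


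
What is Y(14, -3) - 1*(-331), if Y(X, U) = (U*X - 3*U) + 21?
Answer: 319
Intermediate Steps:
Y(X, U) = 21 - 3*U + U*X (Y(X, U) = (-3*U + U*X) + 21 = 21 - 3*U + U*X)
Y(14, -3) - 1*(-331) = (21 - 3*(-3) - 3*14) - 1*(-331) = (21 + 9 - 42) + 331 = -12 + 331 = 319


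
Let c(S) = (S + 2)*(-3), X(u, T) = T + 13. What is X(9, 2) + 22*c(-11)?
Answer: 609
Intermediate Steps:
X(u, T) = 13 + T
c(S) = -6 - 3*S (c(S) = (2 + S)*(-3) = -6 - 3*S)
X(9, 2) + 22*c(-11) = (13 + 2) + 22*(-6 - 3*(-11)) = 15 + 22*(-6 + 33) = 15 + 22*27 = 15 + 594 = 609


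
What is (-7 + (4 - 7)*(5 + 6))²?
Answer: 1600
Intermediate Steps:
(-7 + (4 - 7)*(5 + 6))² = (-7 - 3*11)² = (-7 - 33)² = (-40)² = 1600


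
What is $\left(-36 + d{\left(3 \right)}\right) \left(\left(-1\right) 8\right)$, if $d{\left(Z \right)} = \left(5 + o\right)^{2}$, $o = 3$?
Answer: $-224$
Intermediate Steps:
$d{\left(Z \right)} = 64$ ($d{\left(Z \right)} = \left(5 + 3\right)^{2} = 8^{2} = 64$)
$\left(-36 + d{\left(3 \right)}\right) \left(\left(-1\right) 8\right) = \left(-36 + 64\right) \left(\left(-1\right) 8\right) = 28 \left(-8\right) = -224$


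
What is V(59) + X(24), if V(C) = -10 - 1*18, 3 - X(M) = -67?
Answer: 42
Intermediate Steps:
X(M) = 70 (X(M) = 3 - 1*(-67) = 3 + 67 = 70)
V(C) = -28 (V(C) = -10 - 18 = -28)
V(59) + X(24) = -28 + 70 = 42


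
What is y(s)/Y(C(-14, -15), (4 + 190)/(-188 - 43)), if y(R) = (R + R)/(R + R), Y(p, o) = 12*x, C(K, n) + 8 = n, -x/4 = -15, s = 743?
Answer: 1/720 ≈ 0.0013889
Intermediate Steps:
x = 60 (x = -4*(-15) = 60)
C(K, n) = -8 + n
Y(p, o) = 720 (Y(p, o) = 12*60 = 720)
y(R) = 1 (y(R) = (2*R)/((2*R)) = (2*R)*(1/(2*R)) = 1)
y(s)/Y(C(-14, -15), (4 + 190)/(-188 - 43)) = 1/720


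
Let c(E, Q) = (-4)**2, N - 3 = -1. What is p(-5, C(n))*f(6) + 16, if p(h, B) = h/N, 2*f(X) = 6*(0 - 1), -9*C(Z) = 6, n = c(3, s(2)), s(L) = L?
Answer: 47/2 ≈ 23.500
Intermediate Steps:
N = 2 (N = 3 - 1 = 2)
c(E, Q) = 16
n = 16
C(Z) = -2/3 (C(Z) = -1/9*6 = -2/3)
f(X) = -3 (f(X) = (6*(0 - 1))/2 = (6*(-1))/2 = (1/2)*(-6) = -3)
p(h, B) = h/2
p(-5, C(n))*f(6) + 16 = ((1/2)*(-5))*(-3) + 16 = -5/2*(-3) + 16 = 15/2 + 16 = 47/2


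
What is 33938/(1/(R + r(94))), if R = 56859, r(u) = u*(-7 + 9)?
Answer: 1936061086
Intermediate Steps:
r(u) = 2*u (r(u) = u*2 = 2*u)
33938/(1/(R + r(94))) = 33938/(1/(56859 + 2*94)) = 33938/(1/(56859 + 188)) = 33938/(1/57047) = 33938*57047 = 1936061086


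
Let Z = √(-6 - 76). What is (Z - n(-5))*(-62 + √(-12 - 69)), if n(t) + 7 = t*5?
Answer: -(32 + I*√82)*(62 - 9*I) ≈ -2065.5 - 273.43*I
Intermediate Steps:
Z = I*√82 (Z = √(-82) = I*√82 ≈ 9.0554*I)
n(t) = -7 + 5*t (n(t) = -7 + t*5 = -7 + 5*t)
(Z - n(-5))*(-62 + √(-12 - 69)) = (I*√82 - (-7 + 5*(-5)))*(-62 + √(-12 - 69)) = (I*√82 - (-7 - 25))*(-62 + √(-81)) = (I*√82 - 1*(-32))*(-62 + 9*I) = (I*√82 + 32)*(-62 + 9*I) = (32 + I*√82)*(-62 + 9*I) = (-62 + 9*I)*(32 + I*√82)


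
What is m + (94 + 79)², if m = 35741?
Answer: 65670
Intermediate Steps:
m + (94 + 79)² = 35741 + (94 + 79)² = 35741 + 173² = 35741 + 29929 = 65670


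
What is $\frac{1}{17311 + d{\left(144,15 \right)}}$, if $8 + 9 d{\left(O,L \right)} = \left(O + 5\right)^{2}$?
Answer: $\frac{9}{177992} \approx 5.0564 \cdot 10^{-5}$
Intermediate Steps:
$d{\left(O,L \right)} = - \frac{8}{9} + \frac{\left(5 + O\right)^{2}}{9}$ ($d{\left(O,L \right)} = - \frac{8}{9} + \frac{\left(O + 5\right)^{2}}{9} = - \frac{8}{9} + \frac{\left(5 + O\right)^{2}}{9}$)
$\frac{1}{17311 + d{\left(144,15 \right)}} = \frac{1}{17311 - \left(\frac{8}{9} - \frac{\left(5 + 144\right)^{2}}{9}\right)} = \frac{1}{17311 - \left(\frac{8}{9} - \frac{149^{2}}{9}\right)} = \frac{1}{17311 + \left(- \frac{8}{9} + \frac{1}{9} \cdot 22201\right)} = \frac{1}{17311 + \left(- \frac{8}{9} + \frac{22201}{9}\right)} = \frac{1}{17311 + \frac{22193}{9}} = \frac{1}{\frac{177992}{9}} = \frac{9}{177992}$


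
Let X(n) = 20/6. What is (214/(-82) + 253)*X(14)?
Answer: 34220/41 ≈ 834.63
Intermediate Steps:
X(n) = 10/3 (X(n) = 20*(⅙) = 10/3)
(214/(-82) + 253)*X(14) = (214/(-82) + 253)*(10/3) = (214*(-1/82) + 253)*(10/3) = (-107/41 + 253)*(10/3) = (10266/41)*(10/3) = 34220/41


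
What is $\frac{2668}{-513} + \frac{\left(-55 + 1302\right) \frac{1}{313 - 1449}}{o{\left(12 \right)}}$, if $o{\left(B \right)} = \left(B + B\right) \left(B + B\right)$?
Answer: $- \frac{194045351}{37297152} \approx -5.2027$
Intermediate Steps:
$o{\left(B \right)} = 4 B^{2}$ ($o{\left(B \right)} = 2 B 2 B = 4 B^{2}$)
$\frac{2668}{-513} + \frac{\left(-55 + 1302\right) \frac{1}{313 - 1449}}{o{\left(12 \right)}} = \frac{2668}{-513} + \frac{\left(-55 + 1302\right) \frac{1}{313 - 1449}}{4 \cdot 12^{2}} = 2668 \left(- \frac{1}{513}\right) + \frac{1247 \frac{1}{-1136}}{4 \cdot 144} = - \frac{2668}{513} + \frac{1247 \left(- \frac{1}{1136}\right)}{576} = - \frac{2668}{513} - \frac{1247}{654336} = - \frac{194045351}{37297152}$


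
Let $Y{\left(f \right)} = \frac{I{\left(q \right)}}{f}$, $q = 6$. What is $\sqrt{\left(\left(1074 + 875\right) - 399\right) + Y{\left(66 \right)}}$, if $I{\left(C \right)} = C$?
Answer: $\frac{17 \sqrt{649}}{11} \approx 39.371$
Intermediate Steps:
$Y{\left(f \right)} = \frac{6}{f}$
$\sqrt{\left(\left(1074 + 875\right) - 399\right) + Y{\left(66 \right)}} = \sqrt{\left(\left(1074 + 875\right) - 399\right) + \frac{6}{66}} = \sqrt{\left(1949 - 399\right) + 6 \cdot \frac{1}{66}} = \sqrt{1550 + \frac{1}{11}} = \sqrt{\frac{17051}{11}} = \frac{17 \sqrt{649}}{11}$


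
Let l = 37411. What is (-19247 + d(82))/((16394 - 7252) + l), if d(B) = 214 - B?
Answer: -19115/46553 ≈ -0.41061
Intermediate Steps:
(-19247 + d(82))/((16394 - 7252) + l) = (-19247 + (214 - 1*82))/((16394 - 7252) + 37411) = (-19247 + (214 - 82))/(9142 + 37411) = (-19247 + 132)/46553 = -19115*1/46553 = -19115/46553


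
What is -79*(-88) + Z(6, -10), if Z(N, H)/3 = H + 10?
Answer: 6952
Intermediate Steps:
Z(N, H) = 30 + 3*H (Z(N, H) = 3*(H + 10) = 3*(10 + H) = 30 + 3*H)
-79*(-88) + Z(6, -10) = -79*(-88) + (30 + 3*(-10)) = 6952 + (30 - 30) = 6952 + 0 = 6952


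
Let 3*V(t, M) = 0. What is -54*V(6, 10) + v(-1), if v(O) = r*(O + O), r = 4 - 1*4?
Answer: 0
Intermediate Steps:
V(t, M) = 0 (V(t, M) = (⅓)*0 = 0)
r = 0 (r = 4 - 4 = 0)
v(O) = 0 (v(O) = 0*(O + O) = 0*(2*O) = 0)
-54*V(6, 10) + v(-1) = -54*0 + 0 = 0 + 0 = 0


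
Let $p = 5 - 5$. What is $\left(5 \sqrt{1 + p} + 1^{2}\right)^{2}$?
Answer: $36$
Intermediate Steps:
$p = 0$ ($p = 5 - 5 = 0$)
$\left(5 \sqrt{1 + p} + 1^{2}\right)^{2} = \left(5 \sqrt{1 + 0} + 1^{2}\right)^{2} = \left(5 \sqrt{1} + 1\right)^{2} = \left(5 \cdot 1 + 1\right)^{2} = \left(5 + 1\right)^{2} = 6^{2} = 36$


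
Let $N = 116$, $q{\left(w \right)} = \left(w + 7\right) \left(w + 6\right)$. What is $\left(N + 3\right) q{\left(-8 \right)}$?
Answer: $238$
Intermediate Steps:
$q{\left(w \right)} = \left(6 + w\right) \left(7 + w\right)$ ($q{\left(w \right)} = \left(7 + w\right) \left(6 + w\right) = \left(6 + w\right) \left(7 + w\right)$)
$\left(N + 3\right) q{\left(-8 \right)} = \left(116 + 3\right) \left(42 + \left(-8\right)^{2} + 13 \left(-8\right)\right) = 119 \left(42 + 64 - 104\right) = 119 \cdot 2 = 238$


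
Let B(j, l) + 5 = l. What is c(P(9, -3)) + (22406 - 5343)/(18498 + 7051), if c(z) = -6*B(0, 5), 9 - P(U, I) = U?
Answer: 17063/25549 ≈ 0.66785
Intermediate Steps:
P(U, I) = 9 - U
B(j, l) = -5 + l
c(z) = 0 (c(z) = -6*(-5 + 5) = -6*0 = 0)
c(P(9, -3)) + (22406 - 5343)/(18498 + 7051) = 0 + (22406 - 5343)/(18498 + 7051) = 0 + 17063/25549 = 17063/25549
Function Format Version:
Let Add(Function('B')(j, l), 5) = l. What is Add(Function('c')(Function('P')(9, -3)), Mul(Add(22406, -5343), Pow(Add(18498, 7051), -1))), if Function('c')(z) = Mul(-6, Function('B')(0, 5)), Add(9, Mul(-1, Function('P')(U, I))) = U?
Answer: Rational(17063, 25549) ≈ 0.66785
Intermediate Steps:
Function('P')(U, I) = Add(9, Mul(-1, U))
Function('B')(j, l) = Add(-5, l)
Function('c')(z) = 0 (Function('c')(z) = Mul(-6, Add(-5, 5)) = Mul(-6, 0) = 0)
Add(Function('c')(Function('P')(9, -3)), Mul(Add(22406, -5343), Pow(Add(18498, 7051), -1))) = Add(0, Mul(Add(22406, -5343), Pow(Add(18498, 7051), -1))) = Add(0, Mul(17063, Pow(25549, -1))) = Add(0, Mul(17063, Rational(1, 25549))) = Add(0, Rational(17063, 25549)) = Rational(17063, 25549)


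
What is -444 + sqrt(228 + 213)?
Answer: -423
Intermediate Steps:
-444 + sqrt(228 + 213) = -444 + sqrt(441) = -444 + 21 = -423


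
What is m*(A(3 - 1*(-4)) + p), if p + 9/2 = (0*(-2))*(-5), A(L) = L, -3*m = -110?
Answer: 275/3 ≈ 91.667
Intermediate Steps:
m = 110/3 (m = -⅓*(-110) = 110/3 ≈ 36.667)
p = -9/2 (p = -9/2 + (0*(-2))*(-5) = -9/2 + 0*(-5) = -9/2 + 0 = -9/2 ≈ -4.5000)
m*(A(3 - 1*(-4)) + p) = 110*((3 - 1*(-4)) - 9/2)/3 = 110*((3 + 4) - 9/2)/3 = 110*(7 - 9/2)/3 = (110/3)*(5/2) = 275/3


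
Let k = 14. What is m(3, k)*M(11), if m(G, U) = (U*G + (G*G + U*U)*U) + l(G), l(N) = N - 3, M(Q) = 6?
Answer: 17472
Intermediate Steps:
l(N) = -3 + N
m(G, U) = -3 + G + G*U + U*(G**2 + U**2) (m(G, U) = (U*G + (G*G + U*U)*U) + (-3 + G) = (G*U + (G**2 + U**2)*U) + (-3 + G) = (G*U + U*(G**2 + U**2)) + (-3 + G) = -3 + G + G*U + U*(G**2 + U**2))
m(3, k)*M(11) = (-3 + 3 + 14**3 + 3*14 + 14*3**2)*6 = (-3 + 3 + 2744 + 42 + 14*9)*6 = (-3 + 3 + 2744 + 42 + 126)*6 = 2912*6 = 17472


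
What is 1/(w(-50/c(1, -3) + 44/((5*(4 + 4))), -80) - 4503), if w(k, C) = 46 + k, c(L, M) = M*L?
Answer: -30/133177 ≈ -0.00022526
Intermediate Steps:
c(L, M) = L*M
1/(w(-50/c(1, -3) + 44/((5*(4 + 4))), -80) - 4503) = 1/((46 + (-50/(1*(-3)) + 44/((5*(4 + 4))))) - 4503) = 1/((46 + (-50/(-3) + 44/((5*8)))) - 4503) = 1/((46 + (-50*(-⅓) + 44/40)) - 4503) = 1/((46 + (50/3 + 44*(1/40))) - 4503) = 1/((46 + (50/3 + 11/10)) - 4503) = 1/((46 + 533/30) - 4503) = 1/(1913/30 - 4503) = 1/(-133177/30) = -30/133177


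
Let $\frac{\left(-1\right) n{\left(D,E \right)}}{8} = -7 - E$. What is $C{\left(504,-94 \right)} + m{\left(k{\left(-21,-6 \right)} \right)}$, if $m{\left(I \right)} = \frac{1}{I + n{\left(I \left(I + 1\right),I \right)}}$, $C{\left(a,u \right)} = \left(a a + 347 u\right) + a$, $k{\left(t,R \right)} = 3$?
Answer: $\frac{18417867}{83} \approx 2.219 \cdot 10^{5}$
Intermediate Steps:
$C{\left(a,u \right)} = a + a^{2} + 347 u$ ($C{\left(a,u \right)} = \left(a^{2} + 347 u\right) + a = a + a^{2} + 347 u$)
$n{\left(D,E \right)} = 56 + 8 E$ ($n{\left(D,E \right)} = - 8 \left(-7 - E\right) = 56 + 8 E$)
$m{\left(I \right)} = \frac{1}{56 + 9 I}$ ($m{\left(I \right)} = \frac{1}{I + \left(56 + 8 I\right)} = \frac{1}{56 + 9 I}$)
$C{\left(504,-94 \right)} + m{\left(k{\left(-21,-6 \right)} \right)} = \left(504 + 504^{2} + 347 \left(-94\right)\right) + \frac{1}{56 + 9 \cdot 3} = \left(504 + 254016 - 32618\right) + \frac{1}{56 + 27} = 221902 + \frac{1}{83} = \frac{18417867}{83}$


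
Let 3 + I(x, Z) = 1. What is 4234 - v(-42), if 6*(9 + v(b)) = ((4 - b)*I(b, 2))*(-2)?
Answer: 12637/3 ≈ 4212.3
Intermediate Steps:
I(x, Z) = -2 (I(x, Z) = -3 + 1 = -2)
v(b) = -19/3 - 2*b/3 (v(b) = -9 + (((4 - b)*(-2))*(-2))/6 = -9 + ((-8 + 2*b)*(-2))/6 = -9 + (16 - 4*b)/6 = -9 + (8/3 - 2*b/3) = -19/3 - 2*b/3)
4234 - v(-42) = 4234 - (-19/3 - 2/3*(-42)) = 4234 - (-19/3 + 28) = 4234 - 1*65/3 = 4234 - 65/3 = 12637/3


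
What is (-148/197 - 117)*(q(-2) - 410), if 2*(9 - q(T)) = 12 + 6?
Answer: 9510770/197 ≈ 48278.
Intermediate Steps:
q(T) = 0 (q(T) = 9 - (12 + 6)/2 = 9 - ½*18 = 9 - 9 = 0)
(-148/197 - 117)*(q(-2) - 410) = (-148/197 - 117)*(0 - 410) = (-148*1/197 - 117)*(-410) = (-148/197 - 117)*(-410) = -23197/197*(-410) = 9510770/197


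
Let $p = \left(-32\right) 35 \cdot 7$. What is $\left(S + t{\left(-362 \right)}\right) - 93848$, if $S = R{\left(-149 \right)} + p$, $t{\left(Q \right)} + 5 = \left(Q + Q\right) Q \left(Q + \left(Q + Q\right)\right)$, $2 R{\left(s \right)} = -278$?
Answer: $-284729400$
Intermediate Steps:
$R{\left(s \right)} = -139$ ($R{\left(s \right)} = \frac{1}{2} \left(-278\right) = -139$)
$t{\left(Q \right)} = -5 + 6 Q^{3}$ ($t{\left(Q \right)} = -5 + \left(Q + Q\right) Q \left(Q + \left(Q + Q\right)\right) = -5 + 2 Q Q \left(Q + 2 Q\right) = -5 + 2 Q^{2} \cdot 3 Q = -5 + 6 Q^{3}$)
$p = -7840$ ($p = \left(-1120\right) 7 = -7840$)
$S = -7979$ ($S = -139 - 7840 = -7979$)
$\left(S + t{\left(-362 \right)}\right) - 93848 = \left(-7979 + \left(-5 + 6 \left(-362\right)^{3}\right)\right) - 93848 = \left(-7979 + \left(-5 + 6 \left(-47437928\right)\right)\right) - 93848 = \left(-7979 - 284627573\right) - 93848 = -284635552 - 93848 = -284729400$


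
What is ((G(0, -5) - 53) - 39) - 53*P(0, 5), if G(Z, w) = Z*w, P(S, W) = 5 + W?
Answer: -622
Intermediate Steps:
((G(0, -5) - 53) - 39) - 53*P(0, 5) = ((0*(-5) - 53) - 39) - 53*(5 + 5) = ((0 - 53) - 39) - 53*10 = (-53 - 39) - 530 = -92 - 530 = -622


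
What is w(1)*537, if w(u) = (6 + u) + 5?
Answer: 6444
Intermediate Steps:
w(u) = 11 + u
w(1)*537 = (11 + 1)*537 = 12*537 = 6444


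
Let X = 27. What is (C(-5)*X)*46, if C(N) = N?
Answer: -6210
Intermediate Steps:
(C(-5)*X)*46 = -5*27*46 = -135*46 = -6210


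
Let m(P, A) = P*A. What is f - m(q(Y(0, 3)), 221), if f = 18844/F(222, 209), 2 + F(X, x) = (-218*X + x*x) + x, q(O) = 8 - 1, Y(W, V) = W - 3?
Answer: -249740/161 ≈ -1551.2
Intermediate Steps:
Y(W, V) = -3 + W
q(O) = 7
F(X, x) = -2 + x + x² - 218*X (F(X, x) = -2 + ((-218*X + x*x) + x) = -2 + ((-218*X + x²) + x) = -2 + ((x² - 218*X) + x) = -2 + (x + x² - 218*X) = -2 + x + x² - 218*X)
m(P, A) = A*P
f = -673/161 (f = 18844/(-2 + 209 + 209² - 218*222) = 18844/(-2 + 209 + 43681 - 48396) = 18844/(-4508) = 18844*(-1/4508) = -673/161 ≈ -4.1801)
f - m(q(Y(0, 3)), 221) = -673/161 - 221*7 = -673/161 - 1*1547 = -673/161 - 1547 = -249740/161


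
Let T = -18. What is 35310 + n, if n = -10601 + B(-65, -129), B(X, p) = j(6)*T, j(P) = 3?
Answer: 24655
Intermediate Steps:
B(X, p) = -54 (B(X, p) = 3*(-18) = -54)
n = -10655 (n = -10601 - 54 = -10655)
35310 + n = 35310 - 10655 = 24655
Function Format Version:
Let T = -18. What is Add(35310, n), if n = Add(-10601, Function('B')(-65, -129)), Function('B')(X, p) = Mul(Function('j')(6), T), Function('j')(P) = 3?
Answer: 24655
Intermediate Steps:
Function('B')(X, p) = -54 (Function('B')(X, p) = Mul(3, -18) = -54)
n = -10655 (n = Add(-10601, -54) = -10655)
Add(35310, n) = Add(35310, -10655) = 24655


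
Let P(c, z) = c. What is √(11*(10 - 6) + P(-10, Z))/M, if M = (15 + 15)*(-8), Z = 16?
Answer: -√34/240 ≈ -0.024296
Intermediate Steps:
M = -240 (M = 30*(-8) = -240)
√(11*(10 - 6) + P(-10, Z))/M = √(11*(10 - 6) - 10)/(-240) = √(11*4 - 10)*(-1/240) = √(44 - 10)*(-1/240) = √34*(-1/240) = -√34/240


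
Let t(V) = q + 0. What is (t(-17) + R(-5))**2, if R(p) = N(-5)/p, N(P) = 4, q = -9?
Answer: 2401/25 ≈ 96.040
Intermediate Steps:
t(V) = -9 (t(V) = -9 + 0 = -9)
R(p) = 4/p
(t(-17) + R(-5))**2 = (-9 + 4/(-5))**2 = (-9 + 4*(-1/5))**2 = (-9 - 4/5)**2 = (-49/5)**2 = 2401/25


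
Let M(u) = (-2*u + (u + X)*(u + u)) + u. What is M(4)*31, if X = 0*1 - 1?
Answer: 620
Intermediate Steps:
X = -1 (X = 0 - 1 = -1)
M(u) = -u + 2*u*(-1 + u) (M(u) = (-2*u + (u - 1)*(u + u)) + u = (-2*u + (-1 + u)*(2*u)) + u = (-2*u + 2*u*(-1 + u)) + u = -u + 2*u*(-1 + u))
M(4)*31 = (4*(-3 + 2*4))*31 = (4*(-3 + 8))*31 = (4*5)*31 = 20*31 = 620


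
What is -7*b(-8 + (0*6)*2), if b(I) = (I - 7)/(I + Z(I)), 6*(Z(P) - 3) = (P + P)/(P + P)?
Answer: -630/29 ≈ -21.724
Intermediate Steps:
Z(P) = 19/6 (Z(P) = 3 + ((P + P)/(P + P))/6 = 3 + ((2*P)/((2*P)))/6 = 3 + ((2*P)*(1/(2*P)))/6 = 3 + (⅙)*1 = 3 + ⅙ = 19/6)
b(I) = (-7 + I)/(19/6 + I) (b(I) = (I - 7)/(I + 19/6) = (-7 + I)/(19/6 + I))
-7*b(-8 + (0*6)*2) = -42*(-7 + (-8 + (0*6)*2))/(19 + 6*(-8 + (0*6)*2)) = -42*(-7 + (-8 + 0*2))/(19 + 6*(-8 + 0*2)) = -42*(-7 + (-8 + 0))/(19 + 6*(-8 + 0)) = -42*(-7 - 8)/(19 + 6*(-8)) = -42*(-15)/(19 - 48) = -42*(-15)/(-29) = -42*(-1)*(-15)/29 = -7*90/29 = -630/29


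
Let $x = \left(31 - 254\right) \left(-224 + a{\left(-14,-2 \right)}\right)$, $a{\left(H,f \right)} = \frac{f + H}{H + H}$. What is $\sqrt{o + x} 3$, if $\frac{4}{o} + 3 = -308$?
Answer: $\frac{12 \sqrt{14758435958}}{2177} \approx 669.64$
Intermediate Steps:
$o = - \frac{4}{311}$ ($o = \frac{4}{-3 - 308} = \frac{4}{-311} = 4 \left(- \frac{1}{311}\right) = - \frac{4}{311} \approx -0.012862$)
$a{\left(H,f \right)} = \frac{H + f}{2 H}$
$x = \frac{348772}{7}$ ($x = \left(31 - 254\right) \left(-224 + \frac{-14 - 2}{2 \left(-14\right)}\right) = - 223 \left(-224 + \frac{1}{2} \left(- \frac{1}{14}\right) \left(-16\right)\right) = - 223 \left(-224 + \frac{4}{7}\right) = \left(-223\right) \left(- \frac{1564}{7}\right) = \frac{348772}{7} \approx 49825.0$)
$\sqrt{o + x} 3 = \sqrt{- \frac{4}{311} + \frac{348772}{7}} \cdot 3 = \sqrt{\frac{108468064}{2177}} \cdot 3 = \frac{4 \sqrt{14758435958}}{2177} \cdot 3 = \frac{12 \sqrt{14758435958}}{2177}$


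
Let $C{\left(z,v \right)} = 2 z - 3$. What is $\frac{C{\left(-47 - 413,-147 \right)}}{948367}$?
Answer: $- \frac{923}{948367} \approx -0.00097325$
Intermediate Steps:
$C{\left(z,v \right)} = -3 + 2 z$
$\frac{C{\left(-47 - 413,-147 \right)}}{948367} = \frac{-3 + 2 \left(-47 - 413\right)}{948367} = \left(-3 + 2 \left(-460\right)\right) \frac{1}{948367} = \left(-3 - 920\right) \frac{1}{948367} = \left(-923\right) \frac{1}{948367} = - \frac{923}{948367}$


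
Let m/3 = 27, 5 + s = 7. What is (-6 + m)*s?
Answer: 150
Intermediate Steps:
s = 2 (s = -5 + 7 = 2)
m = 81 (m = 3*27 = 81)
(-6 + m)*s = (-6 + 81)*2 = 75*2 = 150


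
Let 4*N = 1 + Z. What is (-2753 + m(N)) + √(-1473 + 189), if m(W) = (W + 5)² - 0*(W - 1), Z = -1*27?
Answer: -11003/4 + 2*I*√321 ≈ -2750.8 + 35.833*I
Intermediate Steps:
Z = -27
N = -13/2 (N = (1 - 27)/4 = (¼)*(-26) = -13/2 ≈ -6.5000)
m(W) = (5 + W)² (m(W) = (5 + W)² - 0*(-1 + W) = (5 + W)² - 1*0 = (5 + W)² + 0 = (5 + W)²)
(-2753 + m(N)) + √(-1473 + 189) = (-2753 + (5 - 13/2)²) + √(-1473 + 189) = (-2753 + (-3/2)²) + √(-1284) = (-2753 + 9/4) + 2*I*√321 = -11003/4 + 2*I*√321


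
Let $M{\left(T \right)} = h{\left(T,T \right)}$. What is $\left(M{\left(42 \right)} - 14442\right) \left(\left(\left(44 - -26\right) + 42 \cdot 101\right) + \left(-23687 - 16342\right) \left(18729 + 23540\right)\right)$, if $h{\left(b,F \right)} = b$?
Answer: $24364533441600$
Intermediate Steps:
$M{\left(T \right)} = T$
$\left(M{\left(42 \right)} - 14442\right) \left(\left(\left(44 - -26\right) + 42 \cdot 101\right) + \left(-23687 - 16342\right) \left(18729 + 23540\right)\right) = \left(42 - 14442\right) \left(\left(\left(44 - -26\right) + 42 \cdot 101\right) + \left(-23687 - 16342\right) \left(18729 + 23540\right)\right) = - 14400 \left(\left(\left(44 + 26\right) + 4242\right) - 1691985801\right) = - 14400 \left(\left(70 + 4242\right) - 1691985801\right) = - 14400 \left(4312 - 1691985801\right) = \left(-14400\right) \left(-1691981489\right) = 24364533441600$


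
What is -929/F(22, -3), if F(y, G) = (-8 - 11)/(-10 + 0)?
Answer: -9290/19 ≈ -488.95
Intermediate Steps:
F(y, G) = 19/10 (F(y, G) = -19/(-10) = -19*(-⅒) = 19/10)
-929/F(22, -3) = -929/19/10 = -929*10/19 = -9290/19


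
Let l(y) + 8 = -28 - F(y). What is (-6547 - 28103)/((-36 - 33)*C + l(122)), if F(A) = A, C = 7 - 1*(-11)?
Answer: 99/4 ≈ 24.750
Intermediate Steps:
C = 18 (C = 7 + 11 = 18)
l(y) = -36 - y (l(y) = -8 + (-28 - y) = -36 - y)
(-6547 - 28103)/((-36 - 33)*C + l(122)) = (-6547 - 28103)/((-36 - 33)*18 + (-36 - 1*122)) = -34650/(-69*18 + (-36 - 122)) = -34650/(-1242 - 158) = -34650/(-1400) = -34650*(-1/1400) = 99/4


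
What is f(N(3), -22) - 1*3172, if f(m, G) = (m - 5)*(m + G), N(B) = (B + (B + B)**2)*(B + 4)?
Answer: 64096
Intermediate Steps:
N(B) = (4 + B)*(B + 4*B**2) (N(B) = (B + (2*B)**2)*(4 + B) = (B + 4*B**2)*(4 + B) = (4 + B)*(B + 4*B**2))
f(m, G) = (-5 + m)*(G + m)
f(N(3), -22) - 1*3172 = ((3*(4 + 4*3**2 + 17*3))**2 - 5*(-22) - 15*(4 + 4*3**2 + 17*3) - 66*(4 + 4*3**2 + 17*3)) - 1*3172 = ((3*(4 + 4*9 + 51))**2 + 110 - 15*(4 + 4*9 + 51) - 66*(4 + 4*9 + 51)) - 3172 = ((3*(4 + 36 + 51))**2 + 110 - 15*(4 + 36 + 51) - 66*(4 + 36 + 51)) - 3172 = ((3*91)**2 + 110 - 15*91 - 66*91) - 3172 = (273**2 + 110 - 5*273 - 22*273) - 3172 = (74529 + 110 - 1365 - 6006) - 3172 = 67268 - 3172 = 64096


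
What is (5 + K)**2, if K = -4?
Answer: 1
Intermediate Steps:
(5 + K)**2 = (5 - 4)**2 = 1**2 = 1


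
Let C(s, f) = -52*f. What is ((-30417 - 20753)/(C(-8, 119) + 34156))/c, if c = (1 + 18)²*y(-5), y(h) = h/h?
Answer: -25585/5048224 ≈ -0.0050681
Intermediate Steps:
y(h) = 1
c = 361 (c = (1 + 18)²*1 = 19²*1 = 361*1 = 361)
((-30417 - 20753)/(C(-8, 119) + 34156))/c = ((-30417 - 20753)/(-52*119 + 34156))/361 = -51170/(-6188 + 34156)*(1/361) = -51170/27968*(1/361) = -51170*1/27968*(1/361) = -25585/13984*1/361 = -25585/5048224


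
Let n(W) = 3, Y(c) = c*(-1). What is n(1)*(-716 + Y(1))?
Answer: -2151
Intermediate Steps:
Y(c) = -c
n(1)*(-716 + Y(1)) = 3*(-716 - 1*1) = 3*(-716 - 1) = 3*(-717) = -2151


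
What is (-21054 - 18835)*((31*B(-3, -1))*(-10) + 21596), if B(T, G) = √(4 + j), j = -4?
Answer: -861442844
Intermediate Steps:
B(T, G) = 0 (B(T, G) = √(4 - 4) = √0 = 0)
(-21054 - 18835)*((31*B(-3, -1))*(-10) + 21596) = (-21054 - 18835)*((31*0)*(-10) + 21596) = -39889*(0*(-10) + 21596) = -39889*(0 + 21596) = -39889*21596 = -861442844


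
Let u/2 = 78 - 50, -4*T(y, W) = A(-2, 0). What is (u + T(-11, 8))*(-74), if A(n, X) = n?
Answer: -4181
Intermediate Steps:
T(y, W) = ½ (T(y, W) = -¼*(-2) = ½)
u = 56 (u = 2*(78 - 50) = 2*28 = 56)
(u + T(-11, 8))*(-74) = (56 + ½)*(-74) = (113/2)*(-74) = -4181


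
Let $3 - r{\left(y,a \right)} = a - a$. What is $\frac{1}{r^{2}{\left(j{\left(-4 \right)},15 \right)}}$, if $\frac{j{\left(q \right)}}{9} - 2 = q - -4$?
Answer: $\frac{1}{9} \approx 0.11111$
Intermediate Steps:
$j{\left(q \right)} = 54 + 9 q$ ($j{\left(q \right)} = 18 + 9 \left(q - -4\right) = 18 + 9 \left(q + 4\right) = 18 + 9 \left(4 + q\right) = 18 + \left(36 + 9 q\right) = 54 + 9 q$)
$r{\left(y,a \right)} = 3$ ($r{\left(y,a \right)} = 3 - \left(a - a\right) = 3 - 0 = 3 + 0 = 3$)
$\frac{1}{r^{2}{\left(j{\left(-4 \right)},15 \right)}} = \frac{1}{3^{2}} = \frac{1}{9}$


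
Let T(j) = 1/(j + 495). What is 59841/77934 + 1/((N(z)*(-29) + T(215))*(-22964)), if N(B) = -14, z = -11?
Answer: 16505206684826/21495579242589 ≈ 0.76784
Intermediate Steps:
T(j) = 1/(495 + j)
59841/77934 + 1/((N(z)*(-29) + T(215))*(-22964)) = 59841/77934 + 1/((-14*(-29) + 1/(495 + 215))*(-22964)) = 59841*(1/77934) - 1/22964/(406 + 1/710) = 19947/25978 - 1/22964/(406 + 1/710) = 19947/25978 - 1/22964/(288261/710) = 19947/25978 + (710/288261)*(-1/22964) = 19947/25978 - 355/3309812802 = 16505206684826/21495579242589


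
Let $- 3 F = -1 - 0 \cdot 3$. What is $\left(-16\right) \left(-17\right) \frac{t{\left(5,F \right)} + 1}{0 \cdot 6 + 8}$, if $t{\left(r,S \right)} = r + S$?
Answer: $\frac{646}{3} \approx 215.33$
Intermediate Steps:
$F = \frac{1}{3}$ ($F = - \frac{-1 - 0 \cdot 3}{3} = - \frac{-1 - 0}{3} = - \frac{-1 + 0}{3} = \left(- \frac{1}{3}\right) \left(-1\right) = \frac{1}{3} \approx 0.33333$)
$t{\left(r,S \right)} = S + r$
$\left(-16\right) \left(-17\right) \frac{t{\left(5,F \right)} + 1}{0 \cdot 6 + 8} = \left(-16\right) \left(-17\right) \frac{\left(\frac{1}{3} + 5\right) + 1}{0 \cdot 6 + 8} = 272 \frac{\frac{16}{3} + 1}{0 + 8} = 272 \frac{19}{3 \cdot 8} = 272 \cdot \frac{19}{3} \cdot \frac{1}{8} = 272 \cdot \frac{19}{24} = \frac{646}{3}$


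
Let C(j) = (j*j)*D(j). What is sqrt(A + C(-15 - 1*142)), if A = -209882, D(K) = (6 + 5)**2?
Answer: sqrt(2772647) ≈ 1665.1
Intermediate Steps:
D(K) = 121 (D(K) = 11**2 = 121)
C(j) = 121*j**2 (C(j) = (j*j)*121 = j**2*121 = 121*j**2)
sqrt(A + C(-15 - 1*142)) = sqrt(-209882 + 121*(-15 - 1*142)**2) = sqrt(-209882 + 121*(-15 - 142)**2) = sqrt(-209882 + 121*(-157)**2) = sqrt(-209882 + 121*24649) = sqrt(-209882 + 2982529) = sqrt(2772647)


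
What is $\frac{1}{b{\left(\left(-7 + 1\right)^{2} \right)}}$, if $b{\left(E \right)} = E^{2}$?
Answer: $\frac{1}{1296} \approx 0.0007716$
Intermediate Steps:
$\frac{1}{b{\left(\left(-7 + 1\right)^{2} \right)}} = \frac{1}{\left(\left(-7 + 1\right)^{2}\right)^{2}} = \frac{1}{\left(\left(-6\right)^{2}\right)^{2}} = \frac{1}{36^{2}} = \frac{1}{1296}$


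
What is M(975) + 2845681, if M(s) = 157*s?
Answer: 2998756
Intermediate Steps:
M(975) + 2845681 = 157*975 + 2845681 = 153075 + 2845681 = 2998756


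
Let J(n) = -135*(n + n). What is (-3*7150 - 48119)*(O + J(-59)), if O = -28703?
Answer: 888604837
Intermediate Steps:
J(n) = -270*n
(-3*7150 - 48119)*(O + J(-59)) = (-3*7150 - 48119)*(-28703 - 270*(-59)) = (-21450 - 48119)*(-28703 + 15930) = -69569*(-12773) = 888604837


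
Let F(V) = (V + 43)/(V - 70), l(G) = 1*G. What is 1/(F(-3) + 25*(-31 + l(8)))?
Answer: -73/42015 ≈ -0.0017375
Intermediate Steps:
l(G) = G
F(V) = (43 + V)/(-70 + V)
1/(F(-3) + 25*(-31 + l(8))) = 1/((43 - 3)/(-70 - 3) + 25*(-31 + 8)) = 1/(40/(-73) + 25*(-23)) = 1/(-1/73*40 - 575) = 1/(-40/73 - 575) = 1/(-42015/73) = -73/42015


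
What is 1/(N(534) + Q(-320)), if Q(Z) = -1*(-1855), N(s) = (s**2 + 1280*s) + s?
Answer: 1/971065 ≈ 1.0298e-6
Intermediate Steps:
N(s) = s**2 + 1281*s
Q(Z) = 1855
1/(N(534) + Q(-320)) = 1/(534*(1281 + 534) + 1855) = 1/(534*1815 + 1855) = 1/(969210 + 1855) = 1/971065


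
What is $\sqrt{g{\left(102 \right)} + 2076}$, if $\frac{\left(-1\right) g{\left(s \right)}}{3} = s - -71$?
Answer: $3 \sqrt{173} \approx 39.459$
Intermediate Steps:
$g{\left(s \right)} = -213 - 3 s$ ($g{\left(s \right)} = - 3 \left(s - -71\right) = - 3 \left(s + 71\right) = - 3 \left(71 + s\right) = -213 - 3 s$)
$\sqrt{g{\left(102 \right)} + 2076} = \sqrt{\left(-213 - 306\right) + 2076} = \sqrt{-519 + 2076} = \sqrt{1557} = 3 \sqrt{173}$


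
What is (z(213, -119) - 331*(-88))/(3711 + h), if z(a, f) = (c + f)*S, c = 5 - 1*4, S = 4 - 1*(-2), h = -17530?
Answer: -28420/13819 ≈ -2.0566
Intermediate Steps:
S = 6 (S = 4 + 2 = 6)
c = 1 (c = 5 - 4 = 1)
z(a, f) = 6 + 6*f (z(a, f) = (1 + f)*6 = 6 + 6*f)
(z(213, -119) - 331*(-88))/(3711 + h) = ((6 + 6*(-119)) - 331*(-88))/(3711 - 17530) = ((6 - 714) + 29128)/(-13819) = (-708 + 29128)*(-1/13819) = 28420*(-1/13819) = -28420/13819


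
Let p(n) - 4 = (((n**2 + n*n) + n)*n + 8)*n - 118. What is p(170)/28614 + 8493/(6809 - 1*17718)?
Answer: 9137989135456/156075063 ≈ 58549.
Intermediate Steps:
p(n) = -114 + n*(8 + n*(n + 2*n**2)) (p(n) = 4 + ((((n**2 + n*n) + n)*n + 8)*n - 118) = 4 + ((((n**2 + n**2) + n)*n + 8)*n - 118) = 4 + (((2*n**2 + n)*n + 8)*n - 118) = 4 + (((n + 2*n**2)*n + 8)*n - 118) = 4 + ((n*(n + 2*n**2) + 8)*n - 118) = 4 + ((8 + n*(n + 2*n**2))*n - 118) = 4 + (n*(8 + n*(n + 2*n**2)) - 118) = 4 + (-118 + n*(8 + n*(n + 2*n**2))) = -114 + n*(8 + n*(n + 2*n**2)))
p(170)/28614 + 8493/(6809 - 1*17718) = (-114 + 170**3 + 2*170**4 + 8*170)/28614 + 8493/(6809 - 1*17718) = (-114 + 4913000 + 2*835210000 + 1360)*(1/28614) + 8493/(6809 - 17718) = (-114 + 4913000 + 1670420000 + 1360)*(1/28614) + 8493/(-10909) = 1675334246*(1/28614) + 8493*(-1/10909) = 837667123/14307 - 8493/10909 = 9137989135456/156075063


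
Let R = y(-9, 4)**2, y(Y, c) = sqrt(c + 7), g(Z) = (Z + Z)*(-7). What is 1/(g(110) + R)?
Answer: -1/1529 ≈ -0.00065402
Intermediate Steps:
g(Z) = -14*Z (g(Z) = (2*Z)*(-7) = -14*Z)
y(Y, c) = sqrt(7 + c)
R = 11 (R = (sqrt(7 + 4))**2 = (sqrt(11))**2 = 11)
1/(g(110) + R) = 1/(-14*110 + 11) = 1/(-1540 + 11) = 1/(-1529) = -1/1529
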